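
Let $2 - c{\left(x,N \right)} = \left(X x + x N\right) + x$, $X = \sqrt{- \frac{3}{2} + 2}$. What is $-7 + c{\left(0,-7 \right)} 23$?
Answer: $39$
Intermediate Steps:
$X = \frac{\sqrt{2}}{2}$ ($X = \sqrt{\left(-3\right) \frac{1}{2} + 2} = \sqrt{- \frac{3}{2} + 2} = \sqrt{\frac{1}{2}} = \frac{\sqrt{2}}{2} \approx 0.70711$)
$c{\left(x,N \right)} = 2 - x - N x - \frac{x \sqrt{2}}{2}$ ($c{\left(x,N \right)} = 2 - \left(\left(\frac{\sqrt{2}}{2} x + x N\right) + x\right) = 2 - \left(\left(\frac{x \sqrt{2}}{2} + N x\right) + x\right) = 2 - \left(\left(N x + \frac{x \sqrt{2}}{2}\right) + x\right) = 2 - \left(x + N x + \frac{x \sqrt{2}}{2}\right) = 2 - x - N x - \frac{x \sqrt{2}}{2}$)
$-7 + c{\left(0,-7 \right)} 23 = -7 + \left(2 - 0 - \left(-7\right) 0 - 0 \sqrt{2}\right) 23 = -7 + \left(2 + 0 + 0 + 0\right) 23 = -7 + 2 \cdot 23 = -7 + 46 = 39$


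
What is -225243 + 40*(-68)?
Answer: -227963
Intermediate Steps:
-225243 + 40*(-68) = -225243 - 2720 = -227963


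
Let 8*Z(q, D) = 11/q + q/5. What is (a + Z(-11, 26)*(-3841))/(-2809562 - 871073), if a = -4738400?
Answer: 3383474/2629025 ≈ 1.2870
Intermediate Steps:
Z(q, D) = q/40 + 11/(8*q) (Z(q, D) = (11/q + q/5)/8 = q/40 + 11/(8*q))
(a + Z(-11, 26)*(-3841))/(-2809562 - 871073) = (-4738400 + ((1/40)*(55 + (-11)²)/(-11))*(-3841))/(-2809562 - 871073) = (-4738400 + ((1/40)*(-1/11)*(55 + 121))*(-3841))/(-3680635) = (-4738400 + ((1/40)*(-1/11)*176)*(-3841))*(-1/3680635) = (-4738400 - ⅖*(-3841))*(-1/3680635) = (-4738400 + 7682/5)*(-1/3680635) = -23684318/5*(-1/3680635) = 3383474/2629025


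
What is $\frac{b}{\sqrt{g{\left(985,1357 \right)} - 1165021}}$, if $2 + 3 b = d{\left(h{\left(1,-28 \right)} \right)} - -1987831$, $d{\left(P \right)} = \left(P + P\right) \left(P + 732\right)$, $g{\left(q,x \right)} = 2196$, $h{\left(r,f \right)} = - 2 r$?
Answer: $- \frac{1984909 i \sqrt{46513}}{697695} \approx - 613.57 i$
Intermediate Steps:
$d{\left(P \right)} = 2 P \left(732 + P\right)$
$b = \frac{1984909}{3}$ ($b = - \frac{2}{3} + \frac{2 \left(\left(-2\right) 1\right) \left(732 - 2\right) - -1987831}{3} = - \frac{2}{3} + \frac{2 \left(-2\right) \left(732 - 2\right) + 1987831}{3} = - \frac{2}{3} + \frac{2 \left(-2\right) 730 + 1987831}{3} = - \frac{2}{3} + \frac{-2920 + 1987831}{3} = - \frac{2}{3} + \frac{1}{3} \cdot 1984911 = - \frac{2}{3} + 661637 = \frac{1984909}{3} \approx 6.6164 \cdot 10^{5}$)
$\frac{b}{\sqrt{g{\left(985,1357 \right)} - 1165021}} = \frac{1984909}{3 \sqrt{2196 - 1165021}} = \frac{1984909}{3 \sqrt{-1162825}} = \frac{1984909}{3 \cdot 5 i \sqrt{46513}} = \frac{1984909 \left(- \frac{i \sqrt{46513}}{232565}\right)}{3} = - \frac{1984909 i \sqrt{46513}}{697695}$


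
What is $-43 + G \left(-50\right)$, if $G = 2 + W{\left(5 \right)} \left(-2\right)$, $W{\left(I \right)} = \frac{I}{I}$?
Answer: $-43$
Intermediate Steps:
$W{\left(I \right)} = 1$
$G = 0$ ($G = 2 + 1 \left(-2\right) = 2 - 2 = 0$)
$-43 + G \left(-50\right) = -43 + 0 \left(-50\right) = -43 + 0 = -43$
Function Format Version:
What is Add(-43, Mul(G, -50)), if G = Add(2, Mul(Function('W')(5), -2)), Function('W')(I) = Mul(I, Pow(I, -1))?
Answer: -43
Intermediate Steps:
Function('W')(I) = 1
G = 0 (G = Add(2, Mul(1, -2)) = Add(2, -2) = 0)
Add(-43, Mul(G, -50)) = Add(-43, Mul(0, -50)) = Add(-43, 0) = -43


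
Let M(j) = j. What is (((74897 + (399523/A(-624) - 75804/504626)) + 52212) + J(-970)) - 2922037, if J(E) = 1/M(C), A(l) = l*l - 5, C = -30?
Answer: -8237491476731037733/2947300953690 ≈ -2.7949e+6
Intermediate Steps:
A(l) = -5 + l² (A(l) = l² - 5 = -5 + l²)
J(E) = -1/30 (J(E) = 1/(-30) = -1/30)
(((74897 + (399523/A(-624) - 75804/504626)) + 52212) + J(-970)) - 2922037 = (((74897 + (399523/(-5 + (-624)²) - 75804/504626)) + 52212) - 1/30) - 2922037 = (((74897 + (399523/(-5 + 389376) - 75804*1/504626)) + 52212) - 1/30) - 2922037 = (((74897 + (399523/389371 - 37902/252313)) + 52212) - 1/30) - 2922037 = (((74897 + 86046907057/98243365123) + 52212) - 1/30) - 2922037 = ((7358219364524388/98243365123 + 52212) - 1/30) - 2922037 = (12487701944326464/98243365123 - 1/30) - 2922037 = 374630960086428797/2947300953690 - 2922037 = -8237491476731037733/2947300953690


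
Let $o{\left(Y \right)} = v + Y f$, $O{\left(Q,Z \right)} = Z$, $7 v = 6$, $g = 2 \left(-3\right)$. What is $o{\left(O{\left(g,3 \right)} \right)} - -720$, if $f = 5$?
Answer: $\frac{5151}{7} \approx 735.86$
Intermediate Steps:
$g = -6$
$v = \frac{6}{7}$ ($v = \frac{1}{7} \cdot 6 = \frac{6}{7} \approx 0.85714$)
$o{\left(Y \right)} = \frac{6}{7} + 5 Y$ ($o{\left(Y \right)} = \frac{6}{7} + Y 5 = \frac{6}{7} + 5 Y$)
$o{\left(O{\left(g,3 \right)} \right)} - -720 = \left(\frac{6}{7} + 5 \cdot 3\right) - -720 = \left(\frac{6}{7} + 15\right) + 720 = \frac{111}{7} + 720 = \frac{5151}{7}$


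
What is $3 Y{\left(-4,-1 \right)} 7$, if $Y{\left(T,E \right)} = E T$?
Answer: $84$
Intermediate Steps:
$3 Y{\left(-4,-1 \right)} 7 = 3 \left(\left(-1\right) \left(-4\right)\right) 7 = 3 \cdot 4 \cdot 7 = 12 \cdot 7 = 84$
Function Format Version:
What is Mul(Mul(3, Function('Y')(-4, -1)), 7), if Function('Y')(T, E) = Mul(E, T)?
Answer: 84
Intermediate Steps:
Mul(Mul(3, Function('Y')(-4, -1)), 7) = Mul(Mul(3, Mul(-1, -4)), 7) = Mul(Mul(3, 4), 7) = Mul(12, 7) = 84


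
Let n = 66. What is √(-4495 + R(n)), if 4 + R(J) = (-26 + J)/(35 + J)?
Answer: I*√45890259/101 ≈ 67.072*I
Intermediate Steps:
R(J) = -4 + (-26 + J)/(35 + J)
√(-4495 + R(n)) = √(-4495 + (-166 - 3*66)/(35 + 66)) = √(-4495 + (-166 - 198)/101) = √(-4495 + (1/101)*(-364)) = √(-4495 - 364/101) = √(-454359/101) = I*√45890259/101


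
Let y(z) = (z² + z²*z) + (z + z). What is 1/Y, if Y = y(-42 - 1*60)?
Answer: -1/1051008 ≈ -9.5147e-7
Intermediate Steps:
y(z) = z² + z³ + 2*z (y(z) = (z² + z³) + 2*z = z² + z³ + 2*z)
Y = -1051008 (Y = (-42 - 1*60)*(2 + (-42 - 1*60) + (-42 - 1*60)²) = (-42 - 60)*(2 + (-42 - 60) + (-42 - 60)²) = -102*(2 - 102 + (-102)²) = -102*(2 - 102 + 10404) = -102*10304 = -1051008)
1/Y = 1/(-1051008) = -1/1051008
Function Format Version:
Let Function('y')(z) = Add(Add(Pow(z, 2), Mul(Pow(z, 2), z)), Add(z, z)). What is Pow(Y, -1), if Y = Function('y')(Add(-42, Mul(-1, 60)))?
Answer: Rational(-1, 1051008) ≈ -9.5147e-7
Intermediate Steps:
Function('y')(z) = Add(Pow(z, 2), Pow(z, 3), Mul(2, z)) (Function('y')(z) = Add(Add(Pow(z, 2), Pow(z, 3)), Mul(2, z)) = Add(Pow(z, 2), Pow(z, 3), Mul(2, z)))
Y = -1051008 (Y = Mul(Add(-42, Mul(-1, 60)), Add(2, Add(-42, Mul(-1, 60)), Pow(Add(-42, Mul(-1, 60)), 2))) = Mul(Add(-42, -60), Add(2, Add(-42, -60), Pow(Add(-42, -60), 2))) = Mul(-102, Add(2, -102, Pow(-102, 2))) = Mul(-102, Add(2, -102, 10404)) = Mul(-102, 10304) = -1051008)
Pow(Y, -1) = Pow(-1051008, -1) = Rational(-1, 1051008)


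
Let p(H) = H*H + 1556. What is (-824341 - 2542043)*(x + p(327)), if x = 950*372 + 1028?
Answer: -1558342916592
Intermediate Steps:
p(H) = 1556 + H**2 (p(H) = H**2 + 1556 = 1556 + H**2)
x = 354428 (x = 353400 + 1028 = 354428)
(-824341 - 2542043)*(x + p(327)) = (-824341 - 2542043)*(354428 + (1556 + 327**2)) = -3366384*(354428 + (1556 + 106929)) = -3366384*(354428 + 108485) = -3366384*462913 = -1558342916592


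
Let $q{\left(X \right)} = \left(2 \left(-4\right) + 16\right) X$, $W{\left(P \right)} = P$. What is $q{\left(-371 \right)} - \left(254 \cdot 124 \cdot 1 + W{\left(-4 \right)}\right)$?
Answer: $-34460$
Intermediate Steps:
$q{\left(X \right)} = 8 X$ ($q{\left(X \right)} = \left(-8 + 16\right) X = 8 X$)
$q{\left(-371 \right)} - \left(254 \cdot 124 \cdot 1 + W{\left(-4 \right)}\right) = 8 \left(-371\right) - \left(254 \cdot 124 \cdot 1 - 4\right) = -2968 - \left(254 \cdot 124 - 4\right) = -2968 - \left(31496 - 4\right) = -2968 - 31492 = -34460$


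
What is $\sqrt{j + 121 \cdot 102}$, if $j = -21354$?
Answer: $2 i \sqrt{2253} \approx 94.932 i$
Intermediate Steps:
$\sqrt{j + 121 \cdot 102} = \sqrt{-21354 + 121 \cdot 102} = \sqrt{-21354 + 12342} = \sqrt{-9012} = 2 i \sqrt{2253}$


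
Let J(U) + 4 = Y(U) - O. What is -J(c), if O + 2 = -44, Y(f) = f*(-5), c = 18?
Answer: 48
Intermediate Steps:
Y(f) = -5*f
O = -46 (O = -2 - 44 = -46)
J(U) = 42 - 5*U (J(U) = -4 + (-5*U - 1*(-46)) = -4 + (-5*U + 46) = -4 + (46 - 5*U) = 42 - 5*U)
-J(c) = -(42 - 5*18) = -(42 - 90) = -1*(-48) = 48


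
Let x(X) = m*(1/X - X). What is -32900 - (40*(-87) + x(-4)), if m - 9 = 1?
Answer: -58915/2 ≈ -29458.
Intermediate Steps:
m = 10 (m = 9 + 1 = 10)
x(X) = -10*X + 10/X (x(X) = 10*(1/X - X) = -10*X + 10/X)
-32900 - (40*(-87) + x(-4)) = -32900 - (40*(-87) + (-10*(-4) + 10/(-4))) = -32900 - (-3480 + (40 + 10*(-¼))) = -32900 - (-3480 + (40 - 5/2)) = -32900 - (-3480 + 75/2) = -32900 - 1*(-6885/2) = -32900 + 6885/2 = -58915/2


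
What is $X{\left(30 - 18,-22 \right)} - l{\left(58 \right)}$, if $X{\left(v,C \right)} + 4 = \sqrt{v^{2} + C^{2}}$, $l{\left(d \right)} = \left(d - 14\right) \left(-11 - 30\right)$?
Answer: $1800 + 2 \sqrt{157} \approx 1825.1$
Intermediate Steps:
$l{\left(d \right)} = 574 - 41 d$ ($l{\left(d \right)} = \left(-14 + d\right) \left(-41\right) = 574 - 41 d$)
$X{\left(v,C \right)} = -4 + \sqrt{C^{2} + v^{2}}$ ($X{\left(v,C \right)} = -4 + \sqrt{v^{2} + C^{2}} = -4 + \sqrt{C^{2} + v^{2}}$)
$X{\left(30 - 18,-22 \right)} - l{\left(58 \right)} = \left(-4 + \sqrt{\left(-22\right)^{2} + \left(30 - 18\right)^{2}}\right) - \left(574 - 2378\right) = \left(-4 + \sqrt{484 + \left(30 - 18\right)^{2}}\right) - \left(574 - 2378\right) = \left(-4 + \sqrt{484 + 12^{2}}\right) - -1804 = \left(-4 + \sqrt{484 + 144}\right) + 1804 = \left(-4 + \sqrt{628}\right) + 1804 = \left(-4 + 2 \sqrt{157}\right) + 1804 = 1800 + 2 \sqrt{157}$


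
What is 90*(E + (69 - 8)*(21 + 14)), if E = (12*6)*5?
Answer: 224550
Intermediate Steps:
E = 360 (E = 72*5 = 360)
90*(E + (69 - 8)*(21 + 14)) = 90*(360 + (69 - 8)*(21 + 14)) = 90*(360 + 61*35) = 90*(360 + 2135) = 90*2495 = 224550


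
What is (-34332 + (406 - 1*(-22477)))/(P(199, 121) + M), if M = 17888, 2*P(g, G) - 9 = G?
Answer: -11449/17953 ≈ -0.63772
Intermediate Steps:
P(g, G) = 9/2 + G/2
(-34332 + (406 - 1*(-22477)))/(P(199, 121) + M) = (-34332 + (406 - 1*(-22477)))/((9/2 + (½)*121) + 17888) = (-34332 + (406 + 22477))/((9/2 + 121/2) + 17888) = (-34332 + 22883)/(65 + 17888) = -11449/17953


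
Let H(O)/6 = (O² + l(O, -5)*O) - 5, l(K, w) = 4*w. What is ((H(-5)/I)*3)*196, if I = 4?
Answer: 105840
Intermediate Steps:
H(O) = -30 - 120*O + 6*O² (H(O) = 6*((O² + (4*(-5))*O) - 5) = 6*((O² - 20*O) - 5) = 6*(-5 + O² - 20*O) = -30 - 120*O + 6*O²)
((H(-5)/I)*3)*196 = (((-30 - 120*(-5) + 6*(-5)²)/4)*3)*196 = (((-30 + 600 + 6*25)*(¼))*3)*196 = (((-30 + 600 + 150)*(¼))*3)*196 = ((720*(¼))*3)*196 = (180*3)*196 = 540*196 = 105840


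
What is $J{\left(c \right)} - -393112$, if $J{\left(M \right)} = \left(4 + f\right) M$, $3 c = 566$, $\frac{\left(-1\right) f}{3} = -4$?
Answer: $\frac{1188392}{3} \approx 3.9613 \cdot 10^{5}$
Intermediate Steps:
$f = 12$ ($f = \left(-3\right) \left(-4\right) = 12$)
$c = \frac{566}{3}$ ($c = \frac{1}{3} \cdot 566 = \frac{566}{3} \approx 188.67$)
$J{\left(M \right)} = 16 M$ ($J{\left(M \right)} = \left(4 + 12\right) M = 16 M$)
$J{\left(c \right)} - -393112 = 16 \cdot \frac{566}{3} - -393112 = \frac{9056}{3} + 393112 = \frac{1188392}{3}$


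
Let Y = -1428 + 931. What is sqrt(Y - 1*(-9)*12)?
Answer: I*sqrt(389) ≈ 19.723*I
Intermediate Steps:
Y = -497
sqrt(Y - 1*(-9)*12) = sqrt(-497 - 1*(-9)*12) = sqrt(-497 + 9*12) = sqrt(-497 + 108) = sqrt(-389) = I*sqrt(389)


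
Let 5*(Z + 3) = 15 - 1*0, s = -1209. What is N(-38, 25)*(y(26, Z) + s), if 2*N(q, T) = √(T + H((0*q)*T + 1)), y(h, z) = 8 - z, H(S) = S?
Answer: -1201*√26/2 ≈ -3062.0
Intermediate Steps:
Z = 0 (Z = -3 + (15 - 1*0)/5 = -3 + (15 + 0)/5 = -3 + (⅕)*15 = -3 + 3 = 0)
N(q, T) = √(1 + T)/2 (N(q, T) = √(T + ((0*q)*T + 1))/2 = √(T + (0*T + 1))/2 = √(T + (0 + 1))/2 = √(T + 1)/2 = √(1 + T)/2)
N(-38, 25)*(y(26, Z) + s) = (√(1 + 25)/2)*((8 - 1*0) - 1209) = (√26/2)*((8 + 0) - 1209) = (√26/2)*(8 - 1209) = (√26/2)*(-1201) = -1201*√26/2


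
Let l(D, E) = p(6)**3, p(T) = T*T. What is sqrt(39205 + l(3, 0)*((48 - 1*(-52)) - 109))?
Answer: I*sqrt(380699) ≈ 617.01*I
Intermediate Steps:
p(T) = T**2
l(D, E) = 46656 (l(D, E) = (6**2)**3 = 36**3 = 46656)
sqrt(39205 + l(3, 0)*((48 - 1*(-52)) - 109)) = sqrt(39205 + 46656*((48 - 1*(-52)) - 109)) = sqrt(39205 + 46656*((48 + 52) - 109)) = sqrt(39205 + 46656*(100 - 109)) = sqrt(39205 + 46656*(-9)) = sqrt(39205 - 419904) = sqrt(-380699) = I*sqrt(380699)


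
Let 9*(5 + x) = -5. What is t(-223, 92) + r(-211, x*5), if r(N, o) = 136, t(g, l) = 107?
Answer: 243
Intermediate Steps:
x = -50/9 (x = -5 + (1/9)*(-5) = -5 - 5/9 = -50/9 ≈ -5.5556)
t(-223, 92) + r(-211, x*5) = 107 + 136 = 243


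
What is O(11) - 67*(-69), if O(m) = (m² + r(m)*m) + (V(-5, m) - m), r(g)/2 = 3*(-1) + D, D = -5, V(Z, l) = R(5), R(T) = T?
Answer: 4562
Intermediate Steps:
V(Z, l) = 5
r(g) = -16 (r(g) = 2*(3*(-1) - 5) = 2*(-3 - 5) = 2*(-8) = -16)
O(m) = 5 + m² - 17*m (O(m) = (m² - 16*m) + (5 - m) = 5 + m² - 17*m)
O(11) - 67*(-69) = (5 + 11² - 17*11) - 67*(-69) = (5 + 121 - 187) + 4623 = -61 + 4623 = 4562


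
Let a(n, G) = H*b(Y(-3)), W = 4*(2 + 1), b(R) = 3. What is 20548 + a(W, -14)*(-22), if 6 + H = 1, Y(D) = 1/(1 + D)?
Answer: 20878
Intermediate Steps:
H = -5 (H = -6 + 1 = -5)
W = 12 (W = 4*3 = 12)
a(n, G) = -15 (a(n, G) = -5*3 = -15)
20548 + a(W, -14)*(-22) = 20548 - 15*(-22) = 20548 + 330 = 20878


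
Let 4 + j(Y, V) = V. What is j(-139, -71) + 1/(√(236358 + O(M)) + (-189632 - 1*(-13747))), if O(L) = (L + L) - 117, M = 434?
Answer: -2320147384585/30935296116 - √237109/30935296116 ≈ -75.000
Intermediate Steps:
O(L) = -117 + 2*L (O(L) = 2*L - 117 = -117 + 2*L)
j(Y, V) = -4 + V
j(-139, -71) + 1/(√(236358 + O(M)) + (-189632 - 1*(-13747))) = (-4 - 71) + 1/(√(236358 + (-117 + 2*434)) + (-189632 - 1*(-13747))) = -75 + 1/(√(236358 + (-117 + 868)) + (-189632 + 13747)) = -75 + 1/(√(236358 + 751) - 175885) = -75 + 1/(√237109 - 175885) = -75 + 1/(-175885 + √237109)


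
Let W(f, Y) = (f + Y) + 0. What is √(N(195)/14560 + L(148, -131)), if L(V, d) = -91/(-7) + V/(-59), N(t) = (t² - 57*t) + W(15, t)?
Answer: √1424492342/10738 ≈ 3.5149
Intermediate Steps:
W(f, Y) = Y + f (W(f, Y) = (Y + f) + 0 = Y + f)
N(t) = 15 + t² - 56*t (N(t) = (t² - 57*t) + (t + 15) = (t² - 57*t) + (15 + t) = 15 + t² - 56*t)
L(V, d) = 13 - V/59 (L(V, d) = -91*(-⅐) + V*(-1/59) = 13 - V/59)
√(N(195)/14560 + L(148, -131)) = √((15 + 195² - 56*195)/14560 + (13 - 1/59*148)) = √((15 + 38025 - 10920)*(1/14560) + (13 - 148/59)) = √(27120*(1/14560) + 619/59) = √(339/182 + 619/59) = √(132659/10738) = √1424492342/10738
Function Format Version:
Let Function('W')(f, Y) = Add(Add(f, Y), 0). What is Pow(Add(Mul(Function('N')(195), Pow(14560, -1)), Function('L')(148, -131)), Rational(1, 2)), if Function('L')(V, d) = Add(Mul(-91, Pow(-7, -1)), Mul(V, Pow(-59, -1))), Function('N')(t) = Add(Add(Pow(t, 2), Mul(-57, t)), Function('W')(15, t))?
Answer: Mul(Rational(1, 10738), Pow(1424492342, Rational(1, 2))) ≈ 3.5149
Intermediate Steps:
Function('W')(f, Y) = Add(Y, f) (Function('W')(f, Y) = Add(Add(Y, f), 0) = Add(Y, f))
Function('N')(t) = Add(15, Pow(t, 2), Mul(-56, t)) (Function('N')(t) = Add(Add(Pow(t, 2), Mul(-57, t)), Add(t, 15)) = Add(Add(Pow(t, 2), Mul(-57, t)), Add(15, t)) = Add(15, Pow(t, 2), Mul(-56, t)))
Function('L')(V, d) = Add(13, Mul(Rational(-1, 59), V)) (Function('L')(V, d) = Add(Mul(-91, Rational(-1, 7)), Mul(V, Rational(-1, 59))) = Add(13, Mul(Rational(-1, 59), V)))
Pow(Add(Mul(Function('N')(195), Pow(14560, -1)), Function('L')(148, -131)), Rational(1, 2)) = Pow(Add(Mul(Add(15, Pow(195, 2), Mul(-56, 195)), Pow(14560, -1)), Add(13, Mul(Rational(-1, 59), 148))), Rational(1, 2)) = Pow(Add(Mul(Add(15, 38025, -10920), Rational(1, 14560)), Add(13, Rational(-148, 59))), Rational(1, 2)) = Pow(Add(Mul(27120, Rational(1, 14560)), Rational(619, 59)), Rational(1, 2)) = Pow(Add(Rational(339, 182), Rational(619, 59)), Rational(1, 2)) = Pow(Rational(132659, 10738), Rational(1, 2)) = Mul(Rational(1, 10738), Pow(1424492342, Rational(1, 2)))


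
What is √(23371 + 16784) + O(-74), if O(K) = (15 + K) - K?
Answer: 15 + √40155 ≈ 215.39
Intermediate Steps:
O(K) = 15
√(23371 + 16784) + O(-74) = √(23371 + 16784) + 15 = √40155 + 15 = 15 + √40155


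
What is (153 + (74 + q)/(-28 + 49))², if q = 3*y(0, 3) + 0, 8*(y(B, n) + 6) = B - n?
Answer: 683456449/28224 ≈ 24215.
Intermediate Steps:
y(B, n) = -6 - n/8 + B/8 (y(B, n) = -6 + (B - n)/8 = -6 + (-n/8 + B/8) = -6 - n/8 + B/8)
q = -153/8 (q = 3*(-6 - ⅛*3 + (⅛)*0) + 0 = 3*(-6 - 3/8 + 0) + 0 = 3*(-51/8) + 0 = -153/8 + 0 = -153/8 ≈ -19.125)
(153 + (74 + q)/(-28 + 49))² = (153 + (74 - 153/8)/(-28 + 49))² = (153 + (439/8)/21)² = (153 + (439/8)*(1/21))² = (153 + 439/168)² = (26143/168)² = 683456449/28224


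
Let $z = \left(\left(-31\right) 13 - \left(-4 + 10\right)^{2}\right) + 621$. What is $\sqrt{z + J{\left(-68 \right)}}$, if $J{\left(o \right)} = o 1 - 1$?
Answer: $\sqrt{113} \approx 10.63$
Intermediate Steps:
$J{\left(o \right)} = -1 + o$ ($J{\left(o \right)} = o - 1 = -1 + o$)
$z = 182$ ($z = \left(-403 - 6^{2}\right) + 621 = \left(-403 - 36\right) + 621 = -439 + 621 = 182$)
$\sqrt{z + J{\left(-68 \right)}} = \sqrt{182 - 69} = \sqrt{113}$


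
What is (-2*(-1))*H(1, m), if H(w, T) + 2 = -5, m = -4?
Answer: -14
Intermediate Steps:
H(w, T) = -7 (H(w, T) = -2 - 5 = -7)
(-2*(-1))*H(1, m) = -2*(-1)*(-7) = 2*(-7) = -14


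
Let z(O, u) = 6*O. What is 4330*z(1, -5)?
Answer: 25980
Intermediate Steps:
4330*z(1, -5) = 4330*(6*1) = 4330*6 = 25980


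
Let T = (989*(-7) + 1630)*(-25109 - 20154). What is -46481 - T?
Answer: -239623540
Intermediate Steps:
T = 239577059 (T = (-6923 + 1630)*(-45263) = -5293*(-45263) = 239577059)
-46481 - T = -46481 - 1*239577059 = -46481 - 239577059 = -239623540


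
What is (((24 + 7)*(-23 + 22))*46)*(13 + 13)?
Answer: -37076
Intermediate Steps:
(((24 + 7)*(-23 + 22))*46)*(13 + 13) = ((31*(-1))*46)*26 = -31*46*26 = -1426*26 = -37076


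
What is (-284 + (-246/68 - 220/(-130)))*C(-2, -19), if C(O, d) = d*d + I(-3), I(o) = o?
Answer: -22621841/221 ≈ -1.0236e+5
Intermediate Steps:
C(O, d) = -3 + d² (C(O, d) = d*d - 3 = d² - 3 = -3 + d²)
(-284 + (-246/68 - 220/(-130)))*C(-2, -19) = (-284 + (-246/68 - 220/(-130)))*(-3 + (-19)²) = (-284 + (-246*1/68 - 220*(-1/130)))*(-3 + 361) = (-284 + (-123/34 + 22/13))*358 = (-284 - 851/442)*358 = -126379/442*358 = -22621841/221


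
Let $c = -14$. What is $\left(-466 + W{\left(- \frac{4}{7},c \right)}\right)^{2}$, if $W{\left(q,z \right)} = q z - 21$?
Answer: $229441$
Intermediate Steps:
$W{\left(q,z \right)} = -21 + q z$
$\left(-466 + W{\left(- \frac{4}{7},c \right)}\right)^{2} = \left(-466 - \left(21 - - \frac{4}{7} \left(-14\right)\right)\right)^{2} = \left(-466 - \left(21 - \left(-4\right) \frac{1}{7} \left(-14\right)\right)\right)^{2} = \left(-466 - 13\right)^{2} = \left(-479\right)^{2} = 229441$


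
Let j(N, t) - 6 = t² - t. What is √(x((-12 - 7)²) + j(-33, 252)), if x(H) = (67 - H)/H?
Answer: 18*√70481/19 ≈ 251.51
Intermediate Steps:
j(N, t) = 6 + t² - t (j(N, t) = 6 + (t² - t) = 6 + t² - t)
x(H) = (67 - H)/H
√(x((-12 - 7)²) + j(-33, 252)) = √((67 - (-12 - 7)²)/((-12 - 7)²) + (6 + 252² - 1*252)) = √((67 - 1*(-19)²)/((-19)²) + (6 + 63504 - 252)) = √((67 - 1*361)/361 + 63258) = √((67 - 361)/361 + 63258) = √((1/361)*(-294) + 63258) = √(-294/361 + 63258) = √(22835844/361) = 18*√70481/19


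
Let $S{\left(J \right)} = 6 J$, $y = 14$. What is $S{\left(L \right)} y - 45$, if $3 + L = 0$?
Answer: $-297$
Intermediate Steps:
$L = -3$ ($L = -3 + 0 = -3$)
$S{\left(L \right)} y - 45 = 6 \left(-3\right) 14 - 45 = \left(-18\right) 14 - 45 = -252 - 45 = -297$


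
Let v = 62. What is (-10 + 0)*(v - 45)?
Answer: -170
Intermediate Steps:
(-10 + 0)*(v - 45) = (-10 + 0)*(62 - 45) = -10*17 = -170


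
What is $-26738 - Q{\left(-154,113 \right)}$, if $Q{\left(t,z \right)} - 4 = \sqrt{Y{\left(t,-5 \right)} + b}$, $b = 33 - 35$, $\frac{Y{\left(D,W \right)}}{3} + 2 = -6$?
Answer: $-26742 - i \sqrt{26} \approx -26742.0 - 5.099 i$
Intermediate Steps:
$Y{\left(D,W \right)} = -24$ ($Y{\left(D,W \right)} = -6 + 3 \left(-6\right) = -6 - 18 = -24$)
$b = -2$ ($b = 33 - 35 = -2$)
$Q{\left(t,z \right)} = 4 + i \sqrt{26}$ ($Q{\left(t,z \right)} = 4 + \sqrt{-24 - 2} = 4 + \sqrt{-26} = 4 + i \sqrt{26}$)
$-26738 - Q{\left(-154,113 \right)} = -26738 - \left(4 + i \sqrt{26}\right) = -26742 - i \sqrt{26}$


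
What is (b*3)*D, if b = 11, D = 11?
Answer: 363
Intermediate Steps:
(b*3)*D = (11*3)*11 = 33*11 = 363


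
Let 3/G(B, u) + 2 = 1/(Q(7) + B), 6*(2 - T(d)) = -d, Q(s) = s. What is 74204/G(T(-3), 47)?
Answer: -2374528/51 ≈ -46559.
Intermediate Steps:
T(d) = 2 + d/6 (T(d) = 2 - (-1)*d/6 = 2 + d/6)
G(B, u) = 3/(-2 + 1/(7 + B))
74204/G(T(-3), 47) = 74204/((3*(-7 - (2 + (1/6)*(-3)))/(13 + 2*(2 + (1/6)*(-3))))) = 74204/((3*(-7 - (2 - 1/2))/(13 + 2*(2 - 1/2)))) = 74204/((3*(-7 - 1*3/2)/(13 + 2*(3/2)))) = 74204/((3*(-7 - 3/2)/(13 + 3))) = 74204/((3*(-17/2)/16)) = 74204/((3*(1/16)*(-17/2))) = 74204/(-51/32) = 74204*(-32/51) = -2374528/51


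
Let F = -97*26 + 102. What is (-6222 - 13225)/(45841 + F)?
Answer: -19447/43421 ≈ -0.44787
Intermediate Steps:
F = -2420 (F = -2522 + 102 = -2420)
(-6222 - 13225)/(45841 + F) = (-6222 - 13225)/(45841 - 2420) = -19447/43421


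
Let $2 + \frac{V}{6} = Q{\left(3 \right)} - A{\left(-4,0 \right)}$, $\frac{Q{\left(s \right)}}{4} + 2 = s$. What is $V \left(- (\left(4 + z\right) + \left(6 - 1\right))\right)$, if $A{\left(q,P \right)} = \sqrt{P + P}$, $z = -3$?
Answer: $-72$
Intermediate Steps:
$Q{\left(s \right)} = -8 + 4 s$
$A{\left(q,P \right)} = \sqrt{2} \sqrt{P}$ ($A{\left(q,P \right)} = \sqrt{2 P} = \sqrt{2} \sqrt{P}$)
$V = 12$ ($V = -12 + 6 \left(\left(-8 + 4 \cdot 3\right) - \sqrt{2} \sqrt{0}\right) = -12 + 6 \left(\left(-8 + 12\right) - \sqrt{2} \cdot 0\right) = -12 + 6 \left(4 - 0\right) = -12 + 6 \left(4 + 0\right) = -12 + 6 \cdot 4 = -12 + 24 = 12$)
$V \left(- (\left(4 + z\right) + \left(6 - 1\right))\right) = 12 \left(- (\left(4 - 3\right) + \left(6 - 1\right))\right) = 12 \left(- (1 + \left(6 - 1\right))\right) = 12 \left(- (1 + 5)\right) = 12 \left(\left(-1\right) 6\right) = 12 \left(-6\right) = -72$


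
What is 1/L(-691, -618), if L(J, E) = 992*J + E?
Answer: -1/686090 ≈ -1.4575e-6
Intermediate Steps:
L(J, E) = E + 992*J
1/L(-691, -618) = 1/(-618 + 992*(-691)) = 1/(-618 - 685472) = 1/(-686090) = -1/686090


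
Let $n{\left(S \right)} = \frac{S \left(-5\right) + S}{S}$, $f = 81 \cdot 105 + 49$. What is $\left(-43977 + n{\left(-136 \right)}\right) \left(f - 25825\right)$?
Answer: $759595851$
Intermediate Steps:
$f = 8554$ ($f = 8505 + 49 = 8554$)
$n{\left(S \right)} = -4$ ($n{\left(S \right)} = \frac{- 5 S + S}{S} = \frac{\left(-4\right) S}{S} = -4$)
$\left(-43977 + n{\left(-136 \right)}\right) \left(f - 25825\right) = \left(-43977 - 4\right) \left(8554 - 25825\right) = \left(-43981\right) \left(-17271\right) = 759595851$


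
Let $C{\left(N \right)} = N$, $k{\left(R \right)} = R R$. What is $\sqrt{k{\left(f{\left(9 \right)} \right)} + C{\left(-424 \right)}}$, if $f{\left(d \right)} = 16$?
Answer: $2 i \sqrt{42} \approx 12.961 i$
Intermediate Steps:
$k{\left(R \right)} = R^{2}$
$\sqrt{k{\left(f{\left(9 \right)} \right)} + C{\left(-424 \right)}} = \sqrt{16^{2} - 424} = \sqrt{256 - 424} = \sqrt{-168} = 2 i \sqrt{42}$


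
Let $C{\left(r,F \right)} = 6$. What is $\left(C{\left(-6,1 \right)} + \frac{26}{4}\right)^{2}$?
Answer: $\frac{625}{4} \approx 156.25$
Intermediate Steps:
$\left(C{\left(-6,1 \right)} + \frac{26}{4}\right)^{2} = \left(6 + \frac{26}{4}\right)^{2} = \left(6 + 26 \cdot \frac{1}{4}\right)^{2} = \left(6 + \frac{13}{2}\right)^{2} = \left(\frac{25}{2}\right)^{2} = \frac{625}{4}$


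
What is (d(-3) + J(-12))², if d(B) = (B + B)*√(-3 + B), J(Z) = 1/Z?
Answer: -31103/144 + I*√6 ≈ -215.99 + 2.4495*I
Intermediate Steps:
d(B) = 2*B*√(-3 + B) (d(B) = (2*B)*√(-3 + B) = 2*B*√(-3 + B))
(d(-3) + J(-12))² = (2*(-3)*√(-3 - 3) + 1/(-12))² = (2*(-3)*√(-6) - 1/12)² = (2*(-3)*(I*√6) - 1/12)² = (-6*I*√6 - 1/12)² = (-1/12 - 6*I*√6)²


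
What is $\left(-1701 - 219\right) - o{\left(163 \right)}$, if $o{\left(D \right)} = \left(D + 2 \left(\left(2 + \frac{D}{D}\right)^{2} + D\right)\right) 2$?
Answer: $-2934$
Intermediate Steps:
$o{\left(D \right)} = 36 + 6 D$ ($o{\left(D \right)} = \left(D + 2 \left(\left(2 + 1\right)^{2} + D\right)\right) 2 = \left(D + 2 \left(3^{2} + D\right)\right) 2 = \left(D + 2 \left(9 + D\right)\right) 2 = \left(D + \left(18 + 2 D\right)\right) 2 = \left(18 + 3 D\right) 2 = 36 + 6 D$)
$\left(-1701 - 219\right) - o{\left(163 \right)} = \left(-1701 - 219\right) - \left(36 + 6 \cdot 163\right) = -1920 - \left(36 + 978\right) = -1920 - 1014 = -2934$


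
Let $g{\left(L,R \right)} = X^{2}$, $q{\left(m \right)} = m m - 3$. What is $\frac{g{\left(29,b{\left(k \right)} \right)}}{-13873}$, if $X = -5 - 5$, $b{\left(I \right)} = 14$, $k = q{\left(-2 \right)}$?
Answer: $- \frac{100}{13873} \approx -0.0072082$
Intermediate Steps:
$q{\left(m \right)} = -3 + m^{2}$ ($q{\left(m \right)} = m^{2} - 3 = -3 + m^{2}$)
$k = 1$ ($k = -3 + \left(-2\right)^{2} = -3 + 4 = 1$)
$X = -10$
$g{\left(L,R \right)} = 100$ ($g{\left(L,R \right)} = \left(-10\right)^{2} = 100$)
$\frac{g{\left(29,b{\left(k \right)} \right)}}{-13873} = \frac{100}{-13873} = 100 \left(- \frac{1}{13873}\right) = - \frac{100}{13873}$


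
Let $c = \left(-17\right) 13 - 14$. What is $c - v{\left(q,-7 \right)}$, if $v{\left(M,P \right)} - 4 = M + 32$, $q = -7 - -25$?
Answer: $-289$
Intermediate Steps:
$q = 18$ ($q = -7 + 25 = 18$)
$v{\left(M,P \right)} = 36 + M$ ($v{\left(M,P \right)} = 4 + \left(M + 32\right) = 4 + \left(32 + M\right) = 36 + M$)
$c = -235$ ($c = -221 - 14 = -235$)
$c - v{\left(q,-7 \right)} = -235 - \left(36 + 18\right) = -235 - 54 = -289$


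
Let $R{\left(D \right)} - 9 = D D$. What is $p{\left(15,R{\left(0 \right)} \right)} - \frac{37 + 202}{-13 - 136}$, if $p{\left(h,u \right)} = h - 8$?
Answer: $\frac{1282}{149} \approx 8.604$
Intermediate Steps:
$R{\left(D \right)} = 9 + D^{2}$ ($R{\left(D \right)} = 9 + D D = 9 + D^{2}$)
$p{\left(h,u \right)} = -8 + h$
$p{\left(15,R{\left(0 \right)} \right)} - \frac{37 + 202}{-13 - 136} = \left(-8 + 15\right) - \frac{37 + 202}{-13 - 136} = 7 - \frac{239}{-149} = 7 - 239 \left(- \frac{1}{149}\right) = 7 - - \frac{239}{149} = 7 + \frac{239}{149} = \frac{1282}{149}$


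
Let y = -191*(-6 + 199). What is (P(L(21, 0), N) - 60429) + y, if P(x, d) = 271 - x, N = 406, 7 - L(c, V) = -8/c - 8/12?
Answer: -2037610/21 ≈ -97029.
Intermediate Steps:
L(c, V) = 23/3 + 8/c (L(c, V) = 7 - (-8/c - 8/12) = 7 - (-8/c - 8*1/12) = 7 - (-8/c - ⅔) = 7 - (-⅔ - 8/c) = 7 + (⅔ + 8/c) = 23/3 + 8/c)
y = -36863 (y = -191*193 = -36863)
(P(L(21, 0), N) - 60429) + y = ((271 - (23/3 + 8/21)) - 60429) - 36863 = ((271 - 1*169/21) - 60429) - 36863 = ((271 - 169/21) - 60429) - 36863 = (5522/21 - 60429) - 36863 = -1263487/21 - 36863 = -2037610/21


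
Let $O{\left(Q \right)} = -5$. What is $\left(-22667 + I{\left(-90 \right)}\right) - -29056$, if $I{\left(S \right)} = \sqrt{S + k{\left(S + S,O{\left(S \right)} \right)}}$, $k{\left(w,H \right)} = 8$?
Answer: $6389 + i \sqrt{82} \approx 6389.0 + 9.0554 i$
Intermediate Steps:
$I{\left(S \right)} = \sqrt{8 + S}$ ($I{\left(S \right)} = \sqrt{S + 8} = \sqrt{8 + S}$)
$\left(-22667 + I{\left(-90 \right)}\right) - -29056 = \left(-22667 + \sqrt{8 - 90}\right) - -29056 = \left(-22667 + \sqrt{-82}\right) + 29056 = \left(-22667 + i \sqrt{82}\right) + 29056 = 6389 + i \sqrt{82}$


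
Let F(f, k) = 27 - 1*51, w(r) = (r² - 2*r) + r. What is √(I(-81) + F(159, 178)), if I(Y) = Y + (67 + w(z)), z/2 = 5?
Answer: 2*√13 ≈ 7.2111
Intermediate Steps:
z = 10 (z = 2*5 = 10)
w(r) = r² - r
F(f, k) = -24 (F(f, k) = 27 - 51 = -24)
I(Y) = 157 + Y (I(Y) = Y + (67 + 10*(-1 + 10)) = Y + (67 + 10*9) = Y + (67 + 90) = Y + 157 = 157 + Y)
√(I(-81) + F(159, 178)) = √((157 - 81) - 24) = √(76 - 24) = √52 = 2*√13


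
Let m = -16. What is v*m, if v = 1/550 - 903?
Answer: 3973192/275 ≈ 14448.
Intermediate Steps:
v = -496649/550 (v = 1/550 - 903 = -496649/550 ≈ -903.00)
v*m = -496649/550*(-16) = 3973192/275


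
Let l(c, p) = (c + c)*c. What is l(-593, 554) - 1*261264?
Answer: 442034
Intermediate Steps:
l(c, p) = 2*c² (l(c, p) = (2*c)*c = 2*c²)
l(-593, 554) - 1*261264 = 2*(-593)² - 1*261264 = 2*351649 - 261264 = 703298 - 261264 = 442034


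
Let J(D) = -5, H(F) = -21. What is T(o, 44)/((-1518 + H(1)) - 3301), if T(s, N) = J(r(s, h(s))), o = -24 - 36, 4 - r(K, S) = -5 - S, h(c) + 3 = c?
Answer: 1/968 ≈ 0.0010331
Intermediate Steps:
h(c) = -3 + c
r(K, S) = 9 + S (r(K, S) = 4 - (-5 - S) = 4 + (5 + S) = 9 + S)
o = -60
T(s, N) = -5
T(o, 44)/((-1518 + H(1)) - 3301) = -5/((-1518 - 21) - 3301) = -5/(-1539 - 3301) = -5/(-4840) = -5*(-1/4840) = 1/968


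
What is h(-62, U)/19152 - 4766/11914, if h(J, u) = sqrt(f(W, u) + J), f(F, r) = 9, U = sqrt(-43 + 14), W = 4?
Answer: -2383/5957 + I*sqrt(53)/19152 ≈ -0.40003 + 0.00038012*I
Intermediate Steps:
U = I*sqrt(29) (U = sqrt(-29) = I*sqrt(29) ≈ 5.3852*I)
h(J, u) = sqrt(9 + J)
h(-62, U)/19152 - 4766/11914 = sqrt(9 - 62)/19152 - 4766/11914 = sqrt(-53)*(1/19152) - 4766*1/11914 = (I*sqrt(53))*(1/19152) - 2383/5957 = I*sqrt(53)/19152 - 2383/5957 = -2383/5957 + I*sqrt(53)/19152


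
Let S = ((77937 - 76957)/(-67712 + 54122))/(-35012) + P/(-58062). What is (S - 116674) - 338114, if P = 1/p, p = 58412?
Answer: -6115869295288378325081/13447736737372296 ≈ -4.5479e+5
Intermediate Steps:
P = 1/58412 ≈ 1.7120e-5
S = 27693428167/13447736737372296 (S = ((77937 - 76957)/(-67712 + 54122))/(-35012) + (1/58412)/(-58062) = (980/(-13590))*(-1/35012) + (1/58412)*(-1/58062) = (980*(-1/13590))*(-1/35012) - 1/3391517544 = -98/1359*(-1/35012) - 1/3391517544 = 49/23790654 - 1/3391517544 = 27693428167/13447736737372296 ≈ 2.0593e-6)
(S - 116674) - 338114 = (27693428167/13447736737372296 - 116674) - 338114 = -1569001236068481835337/13447736737372296 - 338114 = -6115869295288378325081/13447736737372296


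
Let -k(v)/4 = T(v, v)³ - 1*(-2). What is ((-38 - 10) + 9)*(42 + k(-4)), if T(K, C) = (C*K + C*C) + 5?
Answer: 7900542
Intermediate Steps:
T(K, C) = 5 + C² + C*K (T(K, C) = (C*K + C²) + 5 = (C² + C*K) + 5 = 5 + C² + C*K)
k(v) = -8 - 4*(5 + 2*v²)³ (k(v) = -4*((5 + v² + v*v)³ - 1*(-2)) = -4*((5 + v² + v²)³ + 2) = -4*((5 + 2*v²)³ + 2) = -4*(2 + (5 + 2*v²)³) = -8 - 4*(5 + 2*v²)³)
((-38 - 10) + 9)*(42 + k(-4)) = ((-38 - 10) + 9)*(42 + (-8 - 4*(5 + 2*(-4)²)³)) = (-48 + 9)*(42 + (-8 - 4*(5 + 2*16)³)) = -39*(42 + (-8 - 4*(5 + 32)³)) = -39*(42 + (-8 - 4*37³)) = -39*(42 + (-8 - 4*50653)) = -39*(42 + (-8 - 202612)) = -39*(42 - 202620) = -39*(-202578) = 7900542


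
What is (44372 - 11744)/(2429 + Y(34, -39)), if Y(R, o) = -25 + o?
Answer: 32628/2365 ≈ 13.796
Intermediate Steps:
(44372 - 11744)/(2429 + Y(34, -39)) = (44372 - 11744)/(2429 + (-25 - 39)) = 32628/(2429 - 64) = 32628/2365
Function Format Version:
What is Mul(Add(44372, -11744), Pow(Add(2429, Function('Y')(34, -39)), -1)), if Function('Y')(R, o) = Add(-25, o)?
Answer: Rational(32628, 2365) ≈ 13.796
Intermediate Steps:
Mul(Add(44372, -11744), Pow(Add(2429, Function('Y')(34, -39)), -1)) = Mul(Add(44372, -11744), Pow(Add(2429, Add(-25, -39)), -1)) = Mul(32628, Pow(Add(2429, -64), -1)) = Mul(32628, Pow(2365, -1)) = Mul(32628, Rational(1, 2365)) = Rational(32628, 2365)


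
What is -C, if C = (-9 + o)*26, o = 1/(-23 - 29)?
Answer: 469/2 ≈ 234.50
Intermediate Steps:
o = -1/52 (o = 1/(-52) = -1/52 ≈ -0.019231)
C = -469/2 (C = (-9 - 1/52)*26 = -469/52*26 = -469/2 ≈ -234.50)
-C = -1*(-469/2) = 469/2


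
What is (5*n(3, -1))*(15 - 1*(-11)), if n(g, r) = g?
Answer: 390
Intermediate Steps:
(5*n(3, -1))*(15 - 1*(-11)) = (5*3)*(15 - 1*(-11)) = 15*(15 + 11) = 15*26 = 390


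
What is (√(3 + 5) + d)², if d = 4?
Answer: 24 + 16*√2 ≈ 46.627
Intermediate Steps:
(√(3 + 5) + d)² = (√(3 + 5) + 4)² = (√8 + 4)² = (2*√2 + 4)² = (4 + 2*√2)²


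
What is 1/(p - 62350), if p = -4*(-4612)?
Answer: -1/43902 ≈ -2.2778e-5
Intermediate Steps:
p = 18448
1/(p - 62350) = 1/(18448 - 62350) = 1/(-43902) = -1/43902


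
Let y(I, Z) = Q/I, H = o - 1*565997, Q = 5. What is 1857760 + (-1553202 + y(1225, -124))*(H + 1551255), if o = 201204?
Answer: -451489255736718/245 ≈ -1.8428e+12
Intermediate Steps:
H = -364793 (H = 201204 - 1*565997 = 201204 - 565997 = -364793)
y(I, Z) = 5/I
1857760 + (-1553202 + y(1225, -124))*(H + 1551255) = 1857760 + (-1553202 + 5/1225)*(-364793 + 1551255) = 1857760 + (-1553202 + 5*(1/1225))*1186462 = 1857760 + (-1553202 + 1/245)*1186462 = 1857760 - 380534489/245*1186462 = 1857760 - 451489710887918/245 = -451489255736718/245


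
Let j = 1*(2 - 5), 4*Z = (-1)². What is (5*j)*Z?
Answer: -15/4 ≈ -3.7500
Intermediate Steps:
Z = ¼ (Z = (¼)*(-1)² = (¼)*1 = ¼ ≈ 0.25000)
j = -3 (j = 1*(-3) = -3)
(5*j)*Z = (5*(-3))*(¼) = -15*¼ = -15/4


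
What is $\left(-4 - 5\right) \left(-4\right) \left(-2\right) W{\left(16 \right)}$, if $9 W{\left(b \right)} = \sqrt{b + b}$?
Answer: $- 32 \sqrt{2} \approx -45.255$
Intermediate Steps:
$W{\left(b \right)} = \frac{\sqrt{2} \sqrt{b}}{9}$ ($W{\left(b \right)} = \frac{\sqrt{b + b}}{9} = \frac{\sqrt{2 b}}{9} = \frac{\sqrt{2} \sqrt{b}}{9}$)
$\left(-4 - 5\right) \left(-4\right) \left(-2\right) W{\left(16 \right)} = \left(-4 - 5\right) \left(-4\right) \left(-2\right) \frac{\sqrt{2} \sqrt{16}}{9} = \left(-9\right) \left(-4\right) \left(-2\right) \frac{1}{9} \sqrt{2} \cdot 4 = 36 \left(-2\right) \frac{4 \sqrt{2}}{9} = - 72 \frac{4 \sqrt{2}}{9} = - 32 \sqrt{2}$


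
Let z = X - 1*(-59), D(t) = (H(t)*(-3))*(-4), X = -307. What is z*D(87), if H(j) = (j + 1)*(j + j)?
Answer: -45568512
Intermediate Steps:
H(j) = 2*j*(1 + j) (H(j) = (1 + j)*(2*j) = 2*j*(1 + j))
D(t) = 24*t*(1 + t) (D(t) = ((2*t*(1 + t))*(-3))*(-4) = -6*t*(1 + t)*(-4) = 24*t*(1 + t))
z = -248 (z = -307 - 1*(-59) = -307 + 59 = -248)
z*D(87) = -5952*87*(1 + 87) = -5952*87*88 = -248*183744 = -45568512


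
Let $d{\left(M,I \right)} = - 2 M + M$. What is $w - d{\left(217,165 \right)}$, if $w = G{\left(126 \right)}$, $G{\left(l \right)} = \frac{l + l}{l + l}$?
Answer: $218$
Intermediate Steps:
$d{\left(M,I \right)} = - M$
$G{\left(l \right)} = 1$ ($G{\left(l \right)} = \frac{2 l}{2 l} = 2 l \frac{1}{2 l} = 1$)
$w = 1$
$w - d{\left(217,165 \right)} = 1 - \left(-1\right) 217 = 1 - -217 = 1 + 217 = 218$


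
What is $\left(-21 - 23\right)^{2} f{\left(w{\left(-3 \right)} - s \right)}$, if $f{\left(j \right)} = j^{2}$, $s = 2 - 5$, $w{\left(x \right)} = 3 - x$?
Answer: $156816$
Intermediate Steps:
$s = -3$ ($s = 2 - 5 = -3$)
$\left(-21 - 23\right)^{2} f{\left(w{\left(-3 \right)} - s \right)} = \left(-21 - 23\right)^{2} \left(\left(3 - -3\right) - -3\right)^{2} = \left(-44\right)^{2} \left(\left(3 + 3\right) + 3\right)^{2} = 1936 \left(6 + 3\right)^{2} = 1936 \cdot 9^{2} = 1936 \cdot 81 = 156816$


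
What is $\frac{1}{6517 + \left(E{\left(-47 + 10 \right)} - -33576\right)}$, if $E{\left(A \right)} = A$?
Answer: $\frac{1}{40056} \approx 2.4965 \cdot 10^{-5}$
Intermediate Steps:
$\frac{1}{6517 + \left(E{\left(-47 + 10 \right)} - -33576\right)} = \frac{1}{6517 + \left(\left(-47 + 10\right) - -33576\right)} = \frac{1}{6517 + \left(-37 + 33576\right)} = \frac{1}{6517 + 33539} = \frac{1}{40056}$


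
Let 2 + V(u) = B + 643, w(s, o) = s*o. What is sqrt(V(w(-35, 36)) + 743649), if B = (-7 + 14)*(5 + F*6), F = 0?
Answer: 5*sqrt(29773) ≈ 862.74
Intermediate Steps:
w(s, o) = o*s
B = 35 (B = (-7 + 14)*(5 + 0*6) = 7*(5 + 0) = 7*5 = 35)
V(u) = 676 (V(u) = -2 + (35 + 643) = -2 + 678 = 676)
sqrt(V(w(-35, 36)) + 743649) = sqrt(676 + 743649) = sqrt(744325) = 5*sqrt(29773)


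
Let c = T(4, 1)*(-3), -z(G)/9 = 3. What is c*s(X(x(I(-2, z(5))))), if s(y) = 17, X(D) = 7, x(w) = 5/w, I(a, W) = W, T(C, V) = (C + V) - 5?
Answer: 0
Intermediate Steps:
T(C, V) = -5 + C + V
z(G) = -27 (z(G) = -9*3 = -27)
c = 0 (c = (-5 + 4 + 1)*(-3) = 0*(-3) = 0)
c*s(X(x(I(-2, z(5))))) = 0*17 = 0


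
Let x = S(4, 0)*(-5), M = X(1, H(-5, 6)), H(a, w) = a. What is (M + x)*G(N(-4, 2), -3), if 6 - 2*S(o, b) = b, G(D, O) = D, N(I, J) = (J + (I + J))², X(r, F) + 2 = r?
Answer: 0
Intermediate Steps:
X(r, F) = -2 + r
N(I, J) = (I + 2*J)²
S(o, b) = 3 - b/2
M = -1 (M = -2 + 1 = -1)
x = -15 (x = (3 - ½*0)*(-5) = (3 + 0)*(-5) = 3*(-5) = -15)
(M + x)*G(N(-4, 2), -3) = (-1 - 15)*(-4 + 2*2)² = -16*(-4 + 4)² = -16*0² = -16*0 = 0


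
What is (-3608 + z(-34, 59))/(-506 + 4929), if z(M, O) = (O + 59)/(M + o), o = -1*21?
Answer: -198558/243265 ≈ -0.81622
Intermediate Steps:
o = -21
z(M, O) = (59 + O)/(-21 + M) (z(M, O) = (O + 59)/(M - 21) = (59 + O)/(-21 + M))
(-3608 + z(-34, 59))/(-506 + 4929) = (-3608 + (59 + 59)/(-21 - 34))/(-506 + 4929) = (-3608 + 118/(-55))/4423 = (-3608 - 1/55*118)*(1/4423) = (-3608 - 118/55)*(1/4423) = -198558/55*1/4423 = -198558/243265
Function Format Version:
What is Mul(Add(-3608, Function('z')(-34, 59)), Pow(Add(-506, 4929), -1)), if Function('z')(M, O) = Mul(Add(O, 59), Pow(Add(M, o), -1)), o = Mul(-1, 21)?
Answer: Rational(-198558, 243265) ≈ -0.81622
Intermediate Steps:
o = -21
Function('z')(M, O) = Mul(Pow(Add(-21, M), -1), Add(59, O)) (Function('z')(M, O) = Mul(Add(O, 59), Pow(Add(M, -21), -1)) = Mul(Add(59, O), Pow(Add(-21, M), -1)) = Mul(Pow(Add(-21, M), -1), Add(59, O)))
Mul(Add(-3608, Function('z')(-34, 59)), Pow(Add(-506, 4929), -1)) = Mul(Add(-3608, Mul(Pow(Add(-21, -34), -1), Add(59, 59))), Pow(Add(-506, 4929), -1)) = Mul(Add(-3608, Mul(Pow(-55, -1), 118)), Pow(4423, -1)) = Mul(Add(-3608, Mul(Rational(-1, 55), 118)), Rational(1, 4423)) = Mul(Add(-3608, Rational(-118, 55)), Rational(1, 4423)) = Mul(Rational(-198558, 55), Rational(1, 4423)) = Rational(-198558, 243265)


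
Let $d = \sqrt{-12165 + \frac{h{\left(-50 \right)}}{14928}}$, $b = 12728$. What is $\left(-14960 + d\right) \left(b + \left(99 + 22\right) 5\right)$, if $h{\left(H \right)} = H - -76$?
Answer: $-199461680 + \frac{13333 i \sqrt{169431954702}}{3732} \approx -1.9946 \cdot 10^{8} + 1.4706 \cdot 10^{6} i$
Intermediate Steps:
$h{\left(H \right)} = 76 + H$ ($h{\left(H \right)} = H + 76 = 76 + H$)
$d = \frac{i \sqrt{169431954702}}{3732}$ ($d = \sqrt{-12165 + \frac{76 - 50}{14928}} = \sqrt{-12165 + 26 \cdot \frac{1}{14928}} = \sqrt{-12165 + \frac{13}{7464}} = \sqrt{- \frac{90799547}{7464}} = \frac{i \sqrt{169431954702}}{3732} \approx 110.3 i$)
$\left(-14960 + d\right) \left(b + \left(99 + 22\right) 5\right) = \left(-14960 + \frac{i \sqrt{169431954702}}{3732}\right) \left(12728 + \left(99 + 22\right) 5\right) = \left(-14960 + \frac{i \sqrt{169431954702}}{3732}\right) \left(12728 + 121 \cdot 5\right) = \left(-14960 + \frac{i \sqrt{169431954702}}{3732}\right) \left(12728 + 605\right) = \left(-14960 + \frac{i \sqrt{169431954702}}{3732}\right) 13333 = -199461680 + \frac{13333 i \sqrt{169431954702}}{3732}$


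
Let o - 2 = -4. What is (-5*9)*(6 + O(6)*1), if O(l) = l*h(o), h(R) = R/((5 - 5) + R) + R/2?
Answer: -270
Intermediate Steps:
o = -2 (o = 2 - 4 = -2)
h(R) = 1 + R/2 (h(R) = R/(0 + R) + R*(1/2) = R/R + R/2 = 1 + R/2)
O(l) = 0 (O(l) = l*(1 + (1/2)*(-2)) = l*(1 - 1) = l*0 = 0)
(-5*9)*(6 + O(6)*1) = (-5*9)*(6 + 0*1) = -45*(6 + 0) = -45*6 = -270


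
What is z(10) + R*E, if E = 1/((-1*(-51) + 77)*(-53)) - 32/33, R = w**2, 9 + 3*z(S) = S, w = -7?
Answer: -3521435/74624 ≈ -47.189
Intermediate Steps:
z(S) = -3 + S/3
R = 49 (R = (-7)**2 = 49)
E = -217121/223872 (E = -1/53/(51 + 77) - 32*1/33 = -1/53/128 - 32/33 = (1/128)*(-1/53) - 32/33 = -1/6784 - 32/33 = -217121/223872 ≈ -0.96984)
z(10) + R*E = (-3 + (1/3)*10) + 49*(-217121/223872) = (-3 + 10/3) - 10638929/223872 = 1/3 - 10638929/223872 = -3521435/74624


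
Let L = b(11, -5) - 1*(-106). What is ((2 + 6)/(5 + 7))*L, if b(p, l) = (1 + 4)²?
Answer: 262/3 ≈ 87.333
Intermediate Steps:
b(p, l) = 25 (b(p, l) = 5² = 25)
L = 131 (L = 25 - 1*(-106) = 25 + 106 = 131)
((2 + 6)/(5 + 7))*L = ((2 + 6)/(5 + 7))*131 = (8/12)*131 = (8*(1/12))*131 = (⅔)*131 = 262/3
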